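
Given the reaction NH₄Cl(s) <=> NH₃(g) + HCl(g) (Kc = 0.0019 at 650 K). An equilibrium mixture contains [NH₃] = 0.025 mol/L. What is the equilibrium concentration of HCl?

(NH₄Cl is a pure solid — omitted from Kc.)
At equilibrium, Kc = [NH₃]·[HCl] = 0.0019.
(0.025)·([HCl]) = 0.0019
[HCl] = 0.0760 = 0.076 mol/L

[HCl] = 0.076 mol/L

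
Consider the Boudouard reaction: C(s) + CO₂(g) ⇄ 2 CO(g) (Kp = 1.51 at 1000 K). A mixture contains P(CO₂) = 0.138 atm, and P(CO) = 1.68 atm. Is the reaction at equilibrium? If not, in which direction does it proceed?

(C is a pure solid — omitted from Qp.)
Qp = P(CO)² / P(CO₂) = (1.68)² / (0.138) = 20.5
Qp = 20.5 > Kp = 1.51, so the reverse reaction proceeds.

toward reactants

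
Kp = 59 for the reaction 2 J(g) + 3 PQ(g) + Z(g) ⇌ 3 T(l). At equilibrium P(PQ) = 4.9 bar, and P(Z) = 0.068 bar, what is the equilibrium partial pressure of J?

(T is a pure liquid — omitted from Kp.)
At equilibrium, Kp = 1 / (P(J)²·P(PQ)³·P(Z)) = 59.
1 / ((P(J))²·(4.9)³·(0.068)) = 59
P(J)² = 0.00212 ⇒ P(J) = 0.046 bar

P(J) = 0.046 bar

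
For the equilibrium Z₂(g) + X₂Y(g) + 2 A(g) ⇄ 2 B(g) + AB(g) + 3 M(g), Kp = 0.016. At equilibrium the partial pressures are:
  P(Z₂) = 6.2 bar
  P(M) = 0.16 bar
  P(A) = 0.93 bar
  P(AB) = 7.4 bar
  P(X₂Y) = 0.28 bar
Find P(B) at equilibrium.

At equilibrium, Kp = P(B)²·P(AB)·P(M)³ / (P(Z₂)·P(X₂Y)·P(A)²) = 0.016.
(P(B))²·(7.4)·(0.16)³ / ((6.2)·(0.28)·(0.93)²) = 0.016
P(B)² = 0.793 ⇒ P(B) = 0.89 bar

P(B) = 0.89 bar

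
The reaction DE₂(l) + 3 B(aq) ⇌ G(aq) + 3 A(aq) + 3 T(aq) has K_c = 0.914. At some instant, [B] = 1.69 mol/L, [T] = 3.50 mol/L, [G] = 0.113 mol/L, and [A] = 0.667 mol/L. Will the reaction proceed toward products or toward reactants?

(DE₂ is a pure liquid — omitted from Q_c.)
Q_c = [G]·[A]³·[T]³ / [B]³ = (0.113)·(0.667)³·(3.50)³ / (1.69)³ = 0.298
Q_c = 0.298 < K_c = 0.914, so the forward reaction proceeds.

to the right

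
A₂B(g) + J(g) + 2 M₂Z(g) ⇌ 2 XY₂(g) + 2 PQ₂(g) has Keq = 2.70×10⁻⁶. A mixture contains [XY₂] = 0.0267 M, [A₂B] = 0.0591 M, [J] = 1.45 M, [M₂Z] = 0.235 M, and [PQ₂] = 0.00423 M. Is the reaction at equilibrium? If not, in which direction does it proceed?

at equilibrium

Q = [XY₂]²·[PQ₂]² / ([A₂B]·[J]·[M₂Z]²) = (0.0267)²·(0.00423)² / ((0.0591)·(1.45)·(0.235)²) = 2.70×10⁻⁶
Q = 2.70×10⁻⁶ = Keq, so the system is already at equilibrium.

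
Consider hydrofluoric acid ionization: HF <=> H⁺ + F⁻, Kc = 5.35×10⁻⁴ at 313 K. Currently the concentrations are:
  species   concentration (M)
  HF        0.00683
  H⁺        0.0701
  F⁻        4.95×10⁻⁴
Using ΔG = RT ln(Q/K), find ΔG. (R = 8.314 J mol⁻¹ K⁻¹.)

ΔG = 5.86 kJ/mol

Qc = [H⁺]·[F⁻] / [HF] = (0.0701)·(4.95×10⁻⁴) / (0.00683) = 0.00508
ΔG = RT ln(Qc/Kc) = (8.314 J mol⁻¹ K⁻¹)(313 K) × ln(0.00508/5.35×10⁻⁴)
   = (2.602 kJ/mol)(2.251) = 5.86 kJ/mol
ΔG > 0, so the forward reaction is non-spontaneous (proceeds in reverse).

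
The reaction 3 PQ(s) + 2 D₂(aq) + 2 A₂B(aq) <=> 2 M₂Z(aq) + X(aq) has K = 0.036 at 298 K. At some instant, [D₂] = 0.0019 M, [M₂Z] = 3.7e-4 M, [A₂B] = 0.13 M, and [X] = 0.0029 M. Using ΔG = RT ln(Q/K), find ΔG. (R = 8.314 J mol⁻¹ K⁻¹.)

ΔG = -4.24 kJ/mol

(PQ is a pure solid — omitted from Q.)
Q = [M₂Z]²·[X] / ([D₂]²·[A₂B]²) = (3.7e-4)²·(0.0029) / ((0.0019)²·(0.13)²) = 0.00651
ΔG = RT ln(Q/K) = (8.314 J mol⁻¹ K⁻¹)(298 K) × ln(0.00651/0.036)
   = (2.478 kJ/mol)(-1.710) = -4.24 kJ/mol
ΔG < 0, so the forward reaction is spontaneous (proceeds forward).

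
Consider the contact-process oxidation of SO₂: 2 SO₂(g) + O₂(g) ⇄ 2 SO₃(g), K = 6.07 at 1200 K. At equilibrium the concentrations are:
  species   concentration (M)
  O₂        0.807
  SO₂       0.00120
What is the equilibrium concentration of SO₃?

At equilibrium, K = [SO₃]² / ([SO₂]²·[O₂]) = 6.07.
([SO₃])² / ((0.00120)²·(0.807)) = 6.07
[SO₃]² = 7.05e-6 ⇒ [SO₃] = 0.00266 M

[SO₃] = 0.00266 M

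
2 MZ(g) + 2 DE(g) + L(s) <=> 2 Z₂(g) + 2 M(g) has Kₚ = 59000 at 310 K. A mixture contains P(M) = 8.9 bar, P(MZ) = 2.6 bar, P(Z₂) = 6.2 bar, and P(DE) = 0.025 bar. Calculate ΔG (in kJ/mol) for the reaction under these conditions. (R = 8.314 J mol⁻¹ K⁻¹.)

(L is a pure solid — omitted from Qₚ.)
Qₚ = P(Z₂)²·P(M)² / (P(MZ)²·P(DE)²) = (6.2)²·(8.9)² / ((2.6)²·(0.025)²) = 7.21e5
ΔG = RT ln(Qₚ/Kₚ) = (8.314 J mol⁻¹ K⁻¹)(310 K) × ln(7.21e5/59000)
   = (2.577 kJ/mol)(2.503) = 6.45 kJ/mol
ΔG > 0, so the forward reaction is non-spontaneous (proceeds in reverse).

ΔG = 6.45 kJ/mol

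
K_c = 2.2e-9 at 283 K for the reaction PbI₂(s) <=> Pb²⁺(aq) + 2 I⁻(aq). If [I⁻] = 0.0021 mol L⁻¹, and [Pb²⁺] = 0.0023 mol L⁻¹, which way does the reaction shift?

toward reactants

(PbI₂ is a pure solid — omitted from Q_c.)
Q_c = [Pb²⁺]·[I⁻]² = (0.0023)·(0.0021)² = 1.0e-8
Q_c = 1.0e-8 > K_c = 2.2e-9, so the reverse reaction proceeds.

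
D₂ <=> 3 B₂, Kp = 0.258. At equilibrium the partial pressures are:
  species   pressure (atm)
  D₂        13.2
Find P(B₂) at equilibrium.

P(B₂) = 1.50 atm

At equilibrium, Kp = P(B₂)³ / P(D₂) = 0.258.
(P(B₂))³ / (13.2) = 0.258
P(B₂)³ = 3.41 ⇒ P(B₂) = 1.50 atm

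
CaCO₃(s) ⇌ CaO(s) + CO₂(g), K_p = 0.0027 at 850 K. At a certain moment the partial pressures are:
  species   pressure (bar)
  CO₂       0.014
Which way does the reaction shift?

to the left

(CaCO₃, CaO are pure solids — omitted from Q_p.)
Q_p = P(CO₂) = 0.014
Q_p = 0.014 > K_p = 0.0027, so the reverse reaction proceeds.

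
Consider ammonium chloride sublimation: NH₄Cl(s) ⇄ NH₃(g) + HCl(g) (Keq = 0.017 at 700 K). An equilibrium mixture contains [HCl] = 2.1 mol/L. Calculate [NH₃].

[NH₃] = 0.0081 mol/L

(NH₄Cl is a pure solid — omitted from Keq.)
At equilibrium, Keq = [NH₃]·[HCl] = 0.017.
([NH₃])·(2.1) = 0.017
[NH₃] = 0.00810 = 0.0081 mol/L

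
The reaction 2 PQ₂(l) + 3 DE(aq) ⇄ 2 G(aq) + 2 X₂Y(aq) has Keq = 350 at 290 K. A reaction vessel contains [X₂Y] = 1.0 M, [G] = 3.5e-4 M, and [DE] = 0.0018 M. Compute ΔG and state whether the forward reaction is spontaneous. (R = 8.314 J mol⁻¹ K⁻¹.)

ΔG = -6.78 kJ/mol; the forward reaction is spontaneous

(PQ₂ is a pure liquid — omitted from Q.)
Q = [G]²·[X₂Y]² / [DE]³ = (3.5e-4)²·(1.0)² / (0.0018)³ = 21.0
ΔG = RT ln(Q/Keq) = (8.314 J mol⁻¹ K⁻¹)(290 K) × ln(21.0/350)
   = (2.411 kJ/mol)(-2.813) = -6.78 kJ/mol
ΔG < 0, so the forward reaction is spontaneous (proceeds forward).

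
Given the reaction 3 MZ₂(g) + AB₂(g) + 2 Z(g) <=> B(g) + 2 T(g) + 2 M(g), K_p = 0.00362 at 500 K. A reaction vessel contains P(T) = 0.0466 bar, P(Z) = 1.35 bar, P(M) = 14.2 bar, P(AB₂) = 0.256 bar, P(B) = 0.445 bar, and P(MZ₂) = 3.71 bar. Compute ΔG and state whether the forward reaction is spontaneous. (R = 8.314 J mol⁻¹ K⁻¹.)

Q_p = P(B)·P(T)²·P(M)² / (P(MZ₂)³·P(AB₂)·P(Z)²) = (0.445)·(0.0466)²·(14.2)² / ((3.71)³·(0.256)·(1.35)²) = 0.00818
ΔG = RT ln(Q_p/K_p) = (8.314 J mol⁻¹ K⁻¹)(500 K) × ln(0.00818/0.00362)
   = (4.157 kJ/mol)(0.8152) = 3.39 kJ/mol
ΔG > 0, so the forward reaction is non-spontaneous (proceeds in reverse).

ΔG = 3.39 kJ/mol; the forward reaction is non-spontaneous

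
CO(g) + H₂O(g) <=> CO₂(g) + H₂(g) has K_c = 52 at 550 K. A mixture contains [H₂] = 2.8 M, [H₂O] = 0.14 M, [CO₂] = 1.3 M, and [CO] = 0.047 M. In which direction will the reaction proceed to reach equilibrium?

reverse (toward reactants)

Q_c = [CO₂]·[H₂] / ([CO]·[H₂O]) = (1.3)·(2.8) / ((0.047)·(0.14)) = 550
Q_c = 550 > K_c = 52, so the reverse reaction proceeds.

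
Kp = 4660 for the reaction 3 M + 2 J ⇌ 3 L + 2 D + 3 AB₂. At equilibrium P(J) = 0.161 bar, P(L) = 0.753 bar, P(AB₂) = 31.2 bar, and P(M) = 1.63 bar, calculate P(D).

At equilibrium, Kp = P(L)³·P(D)²·P(AB₂)³ / (P(M)³·P(J)²) = 4660.
(0.753)³·(P(D))²·(31.2)³ / ((1.63)³·(0.161)²) = 4660
P(D)² = 0.0403 ⇒ P(D) = 0.201 bar

P(D) = 0.201 bar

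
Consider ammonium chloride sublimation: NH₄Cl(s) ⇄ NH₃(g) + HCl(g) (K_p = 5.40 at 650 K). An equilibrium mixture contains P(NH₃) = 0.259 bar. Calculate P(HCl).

(NH₄Cl is a pure solid — omitted from K_p.)
At equilibrium, K_p = P(NH₃)·P(HCl) = 5.40.
(0.259)·(P(HCl)) = 5.40
P(HCl) = 20.8 bar

P(HCl) = 20.8 bar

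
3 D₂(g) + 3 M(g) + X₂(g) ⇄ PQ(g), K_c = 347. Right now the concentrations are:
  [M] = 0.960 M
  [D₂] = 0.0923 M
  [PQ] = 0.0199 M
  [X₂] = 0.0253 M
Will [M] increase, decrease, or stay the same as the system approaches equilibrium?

increase

Q_c = [PQ] / ([D₂]³·[M]³·[X₂]) = (0.0199) / ((0.0923)³·(0.960)³·(0.0253)) = 1130
Q_c = 1130 > K_c = 347: net reverse reaction.
M is a reactant, so it increases.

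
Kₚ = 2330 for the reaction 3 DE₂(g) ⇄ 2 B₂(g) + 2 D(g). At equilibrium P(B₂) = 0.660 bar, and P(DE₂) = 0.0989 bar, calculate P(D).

At equilibrium, Kₚ = P(B₂)²·P(D)² / P(DE₂)³ = 2330.
(0.660)²·(P(D))² / (0.0989)³ = 2330
P(D)² = 5.17 ⇒ P(D) = 2.27 bar

P(D) = 2.27 bar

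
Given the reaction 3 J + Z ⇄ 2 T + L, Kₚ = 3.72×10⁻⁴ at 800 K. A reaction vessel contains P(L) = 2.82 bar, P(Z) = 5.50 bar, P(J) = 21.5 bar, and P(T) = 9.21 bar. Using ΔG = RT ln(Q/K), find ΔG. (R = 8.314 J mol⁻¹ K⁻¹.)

ΔG = 16.4 kJ/mol

Qₚ = P(T)²·P(L) / (P(J)³·P(Z)) = (9.21)²·(2.82) / ((21.5)³·(5.50)) = 0.00438
ΔG = RT ln(Qₚ/Kₚ) = (8.314 J mol⁻¹ K⁻¹)(800 K) × ln(0.00438/3.72×10⁻⁴)
   = (6.651 kJ/mol)(2.466) = 16.4 kJ/mol
ΔG > 0, so the forward reaction is non-spontaneous (proceeds in reverse).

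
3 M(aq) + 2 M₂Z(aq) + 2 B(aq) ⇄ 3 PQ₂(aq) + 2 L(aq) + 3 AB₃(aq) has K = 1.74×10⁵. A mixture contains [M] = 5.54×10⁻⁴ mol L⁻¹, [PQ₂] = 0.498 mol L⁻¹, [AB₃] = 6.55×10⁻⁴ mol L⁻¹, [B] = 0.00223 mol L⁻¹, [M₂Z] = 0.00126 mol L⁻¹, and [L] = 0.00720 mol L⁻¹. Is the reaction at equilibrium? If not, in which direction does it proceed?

toward reactants

Q = [PQ₂]³·[L]²·[AB₃]³ / ([M]³·[M₂Z]²·[B]²) = (0.498)³·(0.00720)²·(6.55×10⁻⁴)³ / ((5.54×10⁻⁴)³·(0.00126)²·(0.00223)²) = 1.34×10⁶
Q = 1.34×10⁶ > K = 1.74×10⁵, so the reverse reaction proceeds.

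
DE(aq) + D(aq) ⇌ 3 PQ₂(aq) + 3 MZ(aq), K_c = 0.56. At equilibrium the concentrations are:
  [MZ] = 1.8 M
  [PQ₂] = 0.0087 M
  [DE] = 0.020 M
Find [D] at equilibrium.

At equilibrium, K_c = [PQ₂]³·[MZ]³ / ([DE]·[D]) = 0.56.
(0.0087)³·(1.8)³ / ((0.020)·([D])) = 0.56
[D] = 3.43e-4 = 3.4e-4 M

[D] = 3.4e-4 M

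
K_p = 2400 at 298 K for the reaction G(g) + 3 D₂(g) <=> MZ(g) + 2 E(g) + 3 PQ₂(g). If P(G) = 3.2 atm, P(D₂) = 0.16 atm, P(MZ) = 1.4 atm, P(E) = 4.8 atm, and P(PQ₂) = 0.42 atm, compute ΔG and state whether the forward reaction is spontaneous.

ΔG = -6.39 kJ/mol; the forward reaction is spontaneous

Q_p = P(MZ)·P(E)²·P(PQ₂)³ / (P(G)·P(D₂)³) = (1.4)·(4.8)²·(0.42)³ / ((3.2)·(0.16)³) = 182
ΔG = RT ln(Q_p/K_p) = (8.314 J mol⁻¹ K⁻¹)(298 K) × ln(182/2400)
   = (2.478 kJ/mol)(-2.579) = -6.39 kJ/mol
ΔG < 0, so the forward reaction is spontaneous (proceeds forward).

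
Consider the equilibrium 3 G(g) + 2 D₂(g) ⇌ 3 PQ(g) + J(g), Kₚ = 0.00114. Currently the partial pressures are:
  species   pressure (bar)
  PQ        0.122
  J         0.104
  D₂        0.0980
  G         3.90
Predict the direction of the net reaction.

in the forward direction

Qₚ = P(PQ)³·P(J) / (P(G)³·P(D₂)²) = (0.122)³·(0.104) / ((3.90)³·(0.0980)²) = 3.31×10⁻⁴
Qₚ = 3.31×10⁻⁴ < Kₚ = 0.00114, so the forward reaction proceeds.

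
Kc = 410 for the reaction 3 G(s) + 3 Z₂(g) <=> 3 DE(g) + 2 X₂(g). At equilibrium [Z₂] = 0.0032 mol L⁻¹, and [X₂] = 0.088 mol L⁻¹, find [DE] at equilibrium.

(G is a pure solid — omitted from Kc.)
At equilibrium, Kc = [DE]³·[X₂]² / [Z₂]³ = 410.
([DE])³·(0.088)² / (0.0032)³ = 410
[DE]³ = 0.00173 ⇒ [DE] = 0.12 mol L⁻¹

[DE] = 0.12 mol L⁻¹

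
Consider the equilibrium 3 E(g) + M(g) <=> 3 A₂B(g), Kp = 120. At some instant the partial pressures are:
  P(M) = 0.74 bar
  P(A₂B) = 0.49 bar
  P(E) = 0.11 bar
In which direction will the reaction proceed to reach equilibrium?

neither direction; the system is at equilibrium

Qp = P(A₂B)³ / (P(E)³·P(M)) = (0.49)³ / ((0.11)³·(0.74)) = 120
Qp = 120 = Kp, so the system is already at equilibrium.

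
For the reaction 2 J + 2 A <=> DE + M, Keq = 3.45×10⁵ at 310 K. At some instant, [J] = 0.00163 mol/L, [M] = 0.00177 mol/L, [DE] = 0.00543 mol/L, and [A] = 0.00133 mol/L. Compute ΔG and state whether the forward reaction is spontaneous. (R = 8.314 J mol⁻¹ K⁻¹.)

Q = [DE]·[M] / ([J]²·[A]²) = (0.00543)·(0.00177) / ((0.00163)²·(0.00133)²) = 2.05×10⁶
ΔG = RT ln(Q/Keq) = (8.314 J mol⁻¹ K⁻¹)(310 K) × ln(2.05×10⁶/3.45×10⁵)
   = (2.577 kJ/mol)(1.782) = 4.59 kJ/mol
ΔG > 0, so the forward reaction is non-spontaneous (proceeds in reverse).

ΔG = 4.59 kJ/mol; the forward reaction is non-spontaneous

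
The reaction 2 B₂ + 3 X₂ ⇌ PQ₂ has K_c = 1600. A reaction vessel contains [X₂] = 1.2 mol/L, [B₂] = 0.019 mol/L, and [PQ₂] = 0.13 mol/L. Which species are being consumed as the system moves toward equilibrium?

B₂, X₂ (reactants)

Q_c = [PQ₂] / ([B₂]²·[X₂]³) = (0.13) / ((0.019)²·(1.2)³) = 210
Q_c = 210 < K_c = 1600: net forward reaction.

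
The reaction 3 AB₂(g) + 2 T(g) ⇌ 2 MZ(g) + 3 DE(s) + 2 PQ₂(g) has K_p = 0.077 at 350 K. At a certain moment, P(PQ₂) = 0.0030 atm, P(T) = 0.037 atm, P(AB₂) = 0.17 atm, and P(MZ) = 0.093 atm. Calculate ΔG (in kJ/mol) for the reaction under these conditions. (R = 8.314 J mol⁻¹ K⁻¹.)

ΔG = -5.51 kJ/mol

(DE is a pure solid — omitted from Q_p.)
Q_p = P(MZ)²·P(PQ₂)² / (P(AB₂)³·P(T)²) = (0.093)²·(0.0030)² / ((0.17)³·(0.037)²) = 0.0116
ΔG = RT ln(Q_p/K_p) = (8.314 J mol⁻¹ K⁻¹)(350 K) × ln(0.0116/0.077)
   = (2.910 kJ/mol)(-1.893) = -5.51 kJ/mol
ΔG < 0, so the forward reaction is spontaneous (proceeds forward).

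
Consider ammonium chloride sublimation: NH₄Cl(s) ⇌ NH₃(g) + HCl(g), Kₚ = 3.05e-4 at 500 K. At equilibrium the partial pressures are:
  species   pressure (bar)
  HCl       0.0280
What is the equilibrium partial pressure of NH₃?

(NH₄Cl is a pure solid — omitted from Kₚ.)
At equilibrium, Kₚ = P(NH₃)·P(HCl) = 3.05e-4.
(P(NH₃))·(0.0280) = 3.05e-4
P(NH₃) = 0.0109 bar

P(NH₃) = 0.0109 bar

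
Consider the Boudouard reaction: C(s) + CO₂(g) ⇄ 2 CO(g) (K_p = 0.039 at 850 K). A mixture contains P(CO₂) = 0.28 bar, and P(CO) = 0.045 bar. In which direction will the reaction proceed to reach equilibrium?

(C is a pure solid — omitted from Q_p.)
Q_p = P(CO)² / P(CO₂) = (0.045)² / (0.28) = 0.0072
Q_p = 0.0072 < K_p = 0.039, so the forward reaction proceeds.

forward (toward products)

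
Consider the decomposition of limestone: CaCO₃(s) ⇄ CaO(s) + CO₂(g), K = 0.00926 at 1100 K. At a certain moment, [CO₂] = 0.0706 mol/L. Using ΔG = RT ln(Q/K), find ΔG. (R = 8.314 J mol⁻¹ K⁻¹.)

ΔG = 18.6 kJ/mol

(CaCO₃, CaO are pure solids — omitted from Q.)
Q = [CO₂] = 0.0706
ΔG = RT ln(Q/K) = (8.314 J mol⁻¹ K⁻¹)(1100 K) × ln(0.0706/0.00926)
   = (9.145 kJ/mol)(2.031) = 18.6 kJ/mol
ΔG > 0, so the forward reaction is non-spontaneous (proceeds in reverse).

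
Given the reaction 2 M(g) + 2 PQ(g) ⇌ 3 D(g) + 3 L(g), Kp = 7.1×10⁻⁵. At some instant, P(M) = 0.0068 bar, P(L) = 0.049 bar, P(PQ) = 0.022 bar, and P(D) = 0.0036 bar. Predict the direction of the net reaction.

Qp = P(D)³·P(L)³ / (P(M)²·P(PQ)²) = (0.0036)³·(0.049)³ / ((0.0068)²·(0.022)²) = 2.5×10⁻⁴
Qp = 2.5×10⁻⁴ > Kp = 7.1×10⁻⁵, so the reverse reaction proceeds.

reverse (toward reactants)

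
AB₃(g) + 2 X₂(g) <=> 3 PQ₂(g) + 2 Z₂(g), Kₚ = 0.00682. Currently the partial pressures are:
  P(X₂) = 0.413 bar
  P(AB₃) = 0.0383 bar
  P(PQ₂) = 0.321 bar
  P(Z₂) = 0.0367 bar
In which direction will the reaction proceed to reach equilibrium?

neither direction; the system is at equilibrium

Qₚ = P(PQ₂)³·P(Z₂)² / (P(AB₃)·P(X₂)²) = (0.321)³·(0.0367)² / ((0.0383)·(0.413)²) = 0.00682
Qₚ = 0.00682 = Kₚ, so the system is already at equilibrium.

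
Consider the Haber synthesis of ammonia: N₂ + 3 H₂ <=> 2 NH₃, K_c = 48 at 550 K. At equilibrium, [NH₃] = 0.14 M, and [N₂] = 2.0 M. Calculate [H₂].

At equilibrium, K_c = [NH₃]² / ([N₂]·[H₂]³) = 48.
(0.14)² / ((2.0)·([H₂])³) = 48
[H₂]³ = 2.04×10⁻⁴ ⇒ [H₂] = 0.059 M

[H₂] = 0.059 M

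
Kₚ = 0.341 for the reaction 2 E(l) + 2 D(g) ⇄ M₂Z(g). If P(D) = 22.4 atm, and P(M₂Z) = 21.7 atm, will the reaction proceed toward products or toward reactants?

in the forward direction

(E is a pure liquid — omitted from Qₚ.)
Qₚ = P(M₂Z) / P(D)² = (21.7) / (22.4)² = 0.0432
Qₚ = 0.0432 < Kₚ = 0.341, so the forward reaction proceeds.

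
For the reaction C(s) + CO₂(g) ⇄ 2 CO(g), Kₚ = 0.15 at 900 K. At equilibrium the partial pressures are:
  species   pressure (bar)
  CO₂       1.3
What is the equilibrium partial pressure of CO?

(C is a pure solid — omitted from Kₚ.)
At equilibrium, Kₚ = P(CO)² / P(CO₂) = 0.15.
(P(CO))² / (1.3) = 0.15
P(CO)² = 0.195 ⇒ P(CO) = 0.44 bar

P(CO) = 0.44 bar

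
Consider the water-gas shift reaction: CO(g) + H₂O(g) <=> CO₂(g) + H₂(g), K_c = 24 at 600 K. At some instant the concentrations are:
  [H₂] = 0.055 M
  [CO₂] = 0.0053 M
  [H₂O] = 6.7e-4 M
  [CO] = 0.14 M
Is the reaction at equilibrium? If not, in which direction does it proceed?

toward products

Q_c = [CO₂]·[H₂] / ([CO]·[H₂O]) = (0.0053)·(0.055) / ((0.14)·(6.7e-4)) = 3.1
Q_c = 3.1 < K_c = 24, so the forward reaction proceeds.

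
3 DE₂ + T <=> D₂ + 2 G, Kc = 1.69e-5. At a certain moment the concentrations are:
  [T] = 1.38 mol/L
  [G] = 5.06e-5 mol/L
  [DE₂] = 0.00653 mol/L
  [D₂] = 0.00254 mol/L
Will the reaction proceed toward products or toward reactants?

Qc = [D₂]·[G]² / ([DE₂]³·[T]) = (0.00254)·(5.06e-5)² / ((0.00653)³·(1.38)) = 1.69e-5
Qc = 1.69e-5 = Kc, so the system is already at equilibrium.

no net change (already at equilibrium)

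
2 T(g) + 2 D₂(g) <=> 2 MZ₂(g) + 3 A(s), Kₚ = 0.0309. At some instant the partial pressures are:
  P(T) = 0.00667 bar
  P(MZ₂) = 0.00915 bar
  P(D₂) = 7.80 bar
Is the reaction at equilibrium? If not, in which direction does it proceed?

(A is a pure solid — omitted from Qₚ.)
Qₚ = P(MZ₂)² / (P(T)²·P(D₂)²) = (0.00915)² / ((0.00667)²·(7.80)²) = 0.0309
Qₚ = 0.0309 = Kₚ, so the system is already at equilibrium.

at equilibrium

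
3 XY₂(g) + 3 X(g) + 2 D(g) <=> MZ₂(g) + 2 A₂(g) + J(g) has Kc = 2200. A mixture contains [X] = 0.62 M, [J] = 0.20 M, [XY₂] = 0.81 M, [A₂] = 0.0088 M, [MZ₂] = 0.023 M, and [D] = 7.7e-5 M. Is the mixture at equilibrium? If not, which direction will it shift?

no; Q < K, reaction proceeds forward

Qc = [MZ₂]·[A₂]²·[J] / ([XY₂]³·[X]³·[D]²) = (0.023)·(0.0088)²·(0.20) / ((0.81)³·(0.62)³·(7.7e-5)²) = 470
Qc = 470 < Kc = 2200: net forward reaction.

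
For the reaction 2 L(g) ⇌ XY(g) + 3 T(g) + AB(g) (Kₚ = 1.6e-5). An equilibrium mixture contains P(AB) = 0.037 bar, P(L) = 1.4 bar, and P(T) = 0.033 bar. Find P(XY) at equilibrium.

At equilibrium, Kₚ = P(XY)·P(T)³·P(AB) / P(L)² = 1.6e-5.
(P(XY))·(0.033)³·(0.037) / (1.4)² = 1.6e-5
P(XY) = 23.6 = 24 bar

P(XY) = 24 bar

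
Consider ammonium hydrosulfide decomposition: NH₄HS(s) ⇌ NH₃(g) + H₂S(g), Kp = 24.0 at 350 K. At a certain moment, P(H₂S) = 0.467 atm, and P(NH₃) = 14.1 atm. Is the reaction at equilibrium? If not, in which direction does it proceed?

forward (toward products)

(NH₄HS is a pure solid — omitted from Qp.)
Qp = P(NH₃)·P(H₂S) = (14.1)·(0.467) = 6.58
Qp = 6.58 < Kp = 24.0, so the forward reaction proceeds.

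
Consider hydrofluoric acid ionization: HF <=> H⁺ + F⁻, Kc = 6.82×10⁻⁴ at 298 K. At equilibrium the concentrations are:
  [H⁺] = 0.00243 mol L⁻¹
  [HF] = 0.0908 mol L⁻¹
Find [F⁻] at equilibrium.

At equilibrium, Kc = [H⁺]·[F⁻] / [HF] = 6.82×10⁻⁴.
(0.00243)·([F⁻]) / (0.0908) = 6.82×10⁻⁴
[F⁻] = 0.0255 mol L⁻¹

[F⁻] = 0.0255 mol L⁻¹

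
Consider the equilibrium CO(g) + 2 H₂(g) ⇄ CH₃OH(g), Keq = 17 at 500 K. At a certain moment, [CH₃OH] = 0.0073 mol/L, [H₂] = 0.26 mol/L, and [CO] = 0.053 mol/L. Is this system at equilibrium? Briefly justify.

no; Q < K, reaction proceeds forward

Q = [CH₃OH] / ([CO]·[H₂]²) = (0.0073) / ((0.053)·(0.26)²) = 2.0
Q = 2.0 < Keq = 17: net forward reaction.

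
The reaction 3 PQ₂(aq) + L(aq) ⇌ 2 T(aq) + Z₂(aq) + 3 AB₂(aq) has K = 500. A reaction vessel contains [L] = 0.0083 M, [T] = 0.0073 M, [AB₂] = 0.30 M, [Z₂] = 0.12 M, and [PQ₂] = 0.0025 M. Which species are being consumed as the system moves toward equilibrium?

Q = [T]²·[Z₂]·[AB₂]³ / ([PQ₂]³·[L]) = (0.0073)²·(0.12)·(0.30)³ / ((0.0025)³·(0.0083)) = 1300
Q = 1300 > K = 500: net reverse reaction.

T, Z₂, AB₂ (products)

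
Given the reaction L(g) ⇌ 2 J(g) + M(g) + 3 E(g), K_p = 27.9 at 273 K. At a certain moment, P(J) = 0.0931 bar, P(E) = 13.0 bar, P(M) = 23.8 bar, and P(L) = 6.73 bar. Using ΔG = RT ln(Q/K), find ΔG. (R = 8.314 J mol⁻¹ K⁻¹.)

Q_p = P(J)²·P(M)·P(E)³ / P(L) = (0.0931)²·(23.8)·(13.0)³ / (6.73) = 67.3
ΔG = RT ln(Q_p/K_p) = (8.314 J mol⁻¹ K⁻¹)(273 K) × ln(67.3/27.9)
   = (2.270 kJ/mol)(0.8805) = 2.00 kJ/mol
ΔG > 0, so the forward reaction is non-spontaneous (proceeds in reverse).

ΔG = 2.00 kJ/mol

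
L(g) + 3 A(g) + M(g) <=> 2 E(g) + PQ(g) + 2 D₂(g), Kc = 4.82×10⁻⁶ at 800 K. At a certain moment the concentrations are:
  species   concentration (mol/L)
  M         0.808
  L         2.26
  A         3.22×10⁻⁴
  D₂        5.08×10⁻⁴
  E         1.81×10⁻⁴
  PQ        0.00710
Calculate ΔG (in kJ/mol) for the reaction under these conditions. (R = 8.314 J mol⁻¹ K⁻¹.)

Qc = [E]²·[PQ]·[D₂]² / ([L]·[A]³·[M]) = (1.81×10⁻⁴)²·(0.00710)·(5.08×10⁻⁴)² / ((2.26)·(3.22×10⁻⁴)³·(0.808)) = 9.85×10⁻⁷
ΔG = RT ln(Qc/Kc) = (8.314 J mol⁻¹ K⁻¹)(800 K) × ln(9.85×10⁻⁷/4.82×10⁻⁶)
   = (6.651 kJ/mol)(-1.588) = -10.6 kJ/mol
ΔG < 0, so the forward reaction is spontaneous (proceeds forward).

ΔG = -10.6 kJ/mol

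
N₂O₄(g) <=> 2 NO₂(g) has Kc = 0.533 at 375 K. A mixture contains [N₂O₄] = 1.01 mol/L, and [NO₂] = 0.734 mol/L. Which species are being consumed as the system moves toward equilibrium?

Qc = [NO₂]² / [N₂O₄] = (0.734)² / (1.01) = 0.533
Qc = 0.533 = Kc; the system is at equilibrium.

none (at equilibrium)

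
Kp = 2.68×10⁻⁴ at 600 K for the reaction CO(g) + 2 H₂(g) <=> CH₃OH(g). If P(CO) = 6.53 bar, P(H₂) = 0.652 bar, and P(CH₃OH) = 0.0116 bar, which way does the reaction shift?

Qp = P(CH₃OH) / (P(CO)·P(H₂)²) = (0.0116) / ((6.53)·(0.652)²) = 0.00418
Qp = 0.00418 > Kp = 2.68×10⁻⁴, so the reverse reaction proceeds.

toward reactants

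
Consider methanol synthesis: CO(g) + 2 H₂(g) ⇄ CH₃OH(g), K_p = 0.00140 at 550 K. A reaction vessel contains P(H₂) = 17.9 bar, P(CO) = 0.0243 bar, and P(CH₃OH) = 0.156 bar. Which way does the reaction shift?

Q_p = P(CH₃OH) / (P(CO)·P(H₂)²) = (0.156) / ((0.0243)·(17.9)²) = 0.0200
Q_p = 0.0200 > K_p = 0.00140, so the reverse reaction proceeds.

to the left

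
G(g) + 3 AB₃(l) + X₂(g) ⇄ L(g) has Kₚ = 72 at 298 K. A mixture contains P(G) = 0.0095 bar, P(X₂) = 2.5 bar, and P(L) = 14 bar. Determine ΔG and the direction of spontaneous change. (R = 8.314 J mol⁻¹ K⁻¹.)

(AB₃ is a pure liquid — omitted from Qₚ.)
Qₚ = P(L) / (P(G)·P(X₂)) = (14) / ((0.0095)·(2.5)) = 589
ΔG = RT ln(Qₚ/Kₚ) = (8.314 J mol⁻¹ K⁻¹)(298 K) × ln(589/72)
   = (2.478 kJ/mol)(2.102) = 5.21 kJ/mol
ΔG > 0, so the forward reaction is non-spontaneous (proceeds in reverse).

ΔG = 5.21 kJ/mol; the forward reaction is non-spontaneous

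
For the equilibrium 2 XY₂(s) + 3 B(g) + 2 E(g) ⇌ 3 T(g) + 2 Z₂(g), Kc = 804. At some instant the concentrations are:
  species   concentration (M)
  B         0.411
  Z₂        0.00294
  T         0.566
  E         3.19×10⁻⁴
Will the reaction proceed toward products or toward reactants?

in the forward direction

(XY₂ is a pure solid — omitted from Qc.)
Qc = [T]³·[Z₂]² / ([B]³·[E]²) = (0.566)³·(0.00294)² / ((0.411)³·(3.19×10⁻⁴)²) = 222
Qc = 222 < Kc = 804, so the forward reaction proceeds.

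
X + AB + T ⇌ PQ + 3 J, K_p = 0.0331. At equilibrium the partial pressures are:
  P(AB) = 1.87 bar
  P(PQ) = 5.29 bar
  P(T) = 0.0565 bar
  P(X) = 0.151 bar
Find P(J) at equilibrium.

P(J) = 0.0464 bar

At equilibrium, K_p = P(PQ)·P(J)³ / (P(X)·P(AB)·P(T)) = 0.0331.
(5.29)·(P(J))³ / ((0.151)·(1.87)·(0.0565)) = 0.0331
P(J)³ = 9.98e-5 ⇒ P(J) = 0.0464 bar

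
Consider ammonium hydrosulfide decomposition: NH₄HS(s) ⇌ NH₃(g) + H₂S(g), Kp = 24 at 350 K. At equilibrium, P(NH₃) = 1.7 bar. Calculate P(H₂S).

(NH₄HS is a pure solid — omitted from Kp.)
At equilibrium, Kp = P(NH₃)·P(H₂S) = 24.
(1.7)·(P(H₂S)) = 24
P(H₂S) = 14.1 = 14 bar

P(H₂S) = 14 bar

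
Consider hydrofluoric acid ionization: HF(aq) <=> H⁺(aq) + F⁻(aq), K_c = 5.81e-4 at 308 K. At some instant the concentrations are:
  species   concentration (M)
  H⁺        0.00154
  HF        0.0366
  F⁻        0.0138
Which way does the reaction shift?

at equilibrium

Q_c = [H⁺]·[F⁻] / [HF] = (0.00154)·(0.0138) / (0.0366) = 5.81e-4
Q_c = 5.81e-4 = K_c, so the system is already at equilibrium.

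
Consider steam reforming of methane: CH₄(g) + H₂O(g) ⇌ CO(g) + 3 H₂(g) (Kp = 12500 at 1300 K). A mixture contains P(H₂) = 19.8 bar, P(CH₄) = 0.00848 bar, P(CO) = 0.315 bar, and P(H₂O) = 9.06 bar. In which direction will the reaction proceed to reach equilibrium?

Qp = P(CO)·P(H₂)³ / (P(CH₄)·P(H₂O)) = (0.315)·(19.8)³ / ((0.00848)·(9.06)) = 31800
Qp = 31800 > Kp = 12500, so the reverse reaction proceeds.

in the reverse direction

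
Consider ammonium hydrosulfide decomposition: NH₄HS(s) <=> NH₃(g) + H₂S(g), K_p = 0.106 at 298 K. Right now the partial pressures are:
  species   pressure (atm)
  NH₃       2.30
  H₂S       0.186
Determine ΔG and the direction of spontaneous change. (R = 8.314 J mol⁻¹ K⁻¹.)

ΔG = 3.46 kJ/mol; the forward reaction is non-spontaneous

(NH₄HS is a pure solid — omitted from Q_p.)
Q_p = P(NH₃)·P(H₂S) = (2.30)·(0.186) = 0.428
ΔG = RT ln(Q_p/K_p) = (8.314 J mol⁻¹ K⁻¹)(298 K) × ln(0.428/0.106)
   = (2.478 kJ/mol)(1.396) = 3.46 kJ/mol
ΔG > 0, so the forward reaction is non-spontaneous (proceeds in reverse).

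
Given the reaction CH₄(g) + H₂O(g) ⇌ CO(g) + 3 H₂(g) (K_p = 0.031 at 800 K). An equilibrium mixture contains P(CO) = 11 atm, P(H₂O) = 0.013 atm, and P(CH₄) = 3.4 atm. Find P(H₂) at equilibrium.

P(H₂) = 0.050 atm

At equilibrium, K_p = P(CO)·P(H₂)³ / (P(CH₄)·P(H₂O)) = 0.031.
(11)·(P(H₂))³ / ((3.4)·(0.013)) = 0.031
P(H₂)³ = 1.25×10⁻⁴ ⇒ P(H₂) = 0.050 atm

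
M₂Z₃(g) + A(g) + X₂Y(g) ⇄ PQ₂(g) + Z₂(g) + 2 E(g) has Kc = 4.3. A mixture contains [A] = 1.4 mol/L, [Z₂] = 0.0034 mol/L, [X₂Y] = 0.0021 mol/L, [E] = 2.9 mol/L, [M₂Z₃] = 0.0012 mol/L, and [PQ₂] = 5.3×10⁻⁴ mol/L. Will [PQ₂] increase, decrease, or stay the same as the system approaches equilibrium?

stay the same

Qc = [PQ₂]·[Z₂]·[E]² / ([M₂Z₃]·[A]·[X₂Y]) = (5.3×10⁻⁴)·(0.0034)·(2.9)² / ((0.0012)·(1.4)·(0.0021)) = 4.3
Qc = 4.3 = Kc; the system is at equilibrium.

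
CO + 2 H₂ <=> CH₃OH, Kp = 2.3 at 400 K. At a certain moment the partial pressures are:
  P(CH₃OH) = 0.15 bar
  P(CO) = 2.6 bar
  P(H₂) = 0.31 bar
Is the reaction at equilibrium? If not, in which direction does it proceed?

Qp = P(CH₃OH) / (P(CO)·P(H₂)²) = (0.15) / ((2.6)·(0.31)²) = 0.60
Qp = 0.60 < Kp = 2.3, so the forward reaction proceeds.

to the right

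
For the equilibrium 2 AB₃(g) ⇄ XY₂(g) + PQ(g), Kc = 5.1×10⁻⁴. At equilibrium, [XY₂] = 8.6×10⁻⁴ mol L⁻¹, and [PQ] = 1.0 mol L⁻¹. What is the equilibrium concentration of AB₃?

At equilibrium, Kc = [XY₂]·[PQ] / [AB₃]² = 5.1×10⁻⁴.
(8.6×10⁻⁴)·(1.0) / ([AB₃])² = 5.1×10⁻⁴
[AB₃]² = 1.69 ⇒ [AB₃] = 1.3 mol L⁻¹

[AB₃] = 1.3 mol L⁻¹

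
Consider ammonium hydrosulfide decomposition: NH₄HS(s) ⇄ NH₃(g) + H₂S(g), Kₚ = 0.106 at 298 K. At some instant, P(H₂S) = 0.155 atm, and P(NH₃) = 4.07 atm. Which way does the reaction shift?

reverse (toward reactants)

(NH₄HS is a pure solid — omitted from Qₚ.)
Qₚ = P(NH₃)·P(H₂S) = (4.07)·(0.155) = 0.631
Qₚ = 0.631 > Kₚ = 0.106, so the reverse reaction proceeds.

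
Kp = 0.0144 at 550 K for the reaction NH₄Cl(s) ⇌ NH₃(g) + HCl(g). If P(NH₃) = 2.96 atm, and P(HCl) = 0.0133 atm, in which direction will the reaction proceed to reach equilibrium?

(NH₄Cl is a pure solid — omitted from Qp.)
Qp = P(NH₃)·P(HCl) = (2.96)·(0.0133) = 0.0394
Qp = 0.0394 > Kp = 0.0144, so the reverse reaction proceeds.

in the reverse direction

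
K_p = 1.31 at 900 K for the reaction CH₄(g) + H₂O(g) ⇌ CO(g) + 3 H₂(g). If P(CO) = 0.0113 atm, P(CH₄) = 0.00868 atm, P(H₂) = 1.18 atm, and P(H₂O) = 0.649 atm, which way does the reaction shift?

Q_p = P(CO)·P(H₂)³ / (P(CH₄)·P(H₂O)) = (0.0113)·(1.18)³ / ((0.00868)·(0.649)) = 3.30
Q_p = 3.30 > K_p = 1.31, so the reverse reaction proceeds.

toward reactants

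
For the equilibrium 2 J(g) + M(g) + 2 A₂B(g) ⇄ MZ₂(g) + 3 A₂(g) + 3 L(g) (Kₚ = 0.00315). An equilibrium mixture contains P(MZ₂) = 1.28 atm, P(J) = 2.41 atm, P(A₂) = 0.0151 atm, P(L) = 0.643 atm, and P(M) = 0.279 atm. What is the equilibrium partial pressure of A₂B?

P(A₂B) = 0.0151 atm

At equilibrium, Kₚ = P(MZ₂)·P(A₂)³·P(L)³ / (P(J)²·P(M)·P(A₂B)²) = 0.00315.
(1.28)·(0.0151)³·(0.643)³ / ((2.41)²·(0.279)·(P(A₂B))²) = 0.00315
P(A₂B)² = 2.30e-4 ⇒ P(A₂B) = 0.0151 atm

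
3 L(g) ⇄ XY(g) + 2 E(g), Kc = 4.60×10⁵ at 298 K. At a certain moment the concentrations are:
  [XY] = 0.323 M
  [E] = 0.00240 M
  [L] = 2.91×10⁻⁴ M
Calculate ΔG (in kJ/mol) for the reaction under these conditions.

Qc = [XY]·[E]² / [L]³ = (0.323)·(0.00240)² / (2.91×10⁻⁴)³ = 75500
ΔG = RT ln(Qc/Kc) = (8.314 J mol⁻¹ K⁻¹)(298 K) × ln(75500/4.60×10⁵)
   = (2.478 kJ/mol)(-1.807) = -4.48 kJ/mol
ΔG < 0, so the forward reaction is spontaneous (proceeds forward).

ΔG = -4.48 kJ/mol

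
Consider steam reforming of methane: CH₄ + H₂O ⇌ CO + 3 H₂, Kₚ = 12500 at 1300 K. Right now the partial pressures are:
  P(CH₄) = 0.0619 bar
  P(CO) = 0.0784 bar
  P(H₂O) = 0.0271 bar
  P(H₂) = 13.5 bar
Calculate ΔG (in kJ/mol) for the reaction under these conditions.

ΔG = 24.0 kJ/mol

Qₚ = P(CO)·P(H₂)³ / (P(CH₄)·P(H₂O)) = (0.0784)·(13.5)³ / ((0.0619)·(0.0271)) = 1.15×10⁵
ΔG = RT ln(Qₚ/Kₚ) = (8.314 J mol⁻¹ K⁻¹)(1300 K) × ln(1.15×10⁵/12500)
   = (10.81 kJ/mol)(2.219) = 24.0 kJ/mol
ΔG > 0, so the forward reaction is non-spontaneous (proceeds in reverse).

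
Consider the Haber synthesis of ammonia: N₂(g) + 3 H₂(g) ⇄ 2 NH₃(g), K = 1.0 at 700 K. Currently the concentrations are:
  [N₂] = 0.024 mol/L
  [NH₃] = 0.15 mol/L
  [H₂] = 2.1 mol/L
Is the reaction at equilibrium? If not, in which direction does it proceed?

forward (toward products)

Q = [NH₃]² / ([N₂]·[H₂]³) = (0.15)² / ((0.024)·(2.1)³) = 0.10
Q = 0.10 < K = 1.0, so the forward reaction proceeds.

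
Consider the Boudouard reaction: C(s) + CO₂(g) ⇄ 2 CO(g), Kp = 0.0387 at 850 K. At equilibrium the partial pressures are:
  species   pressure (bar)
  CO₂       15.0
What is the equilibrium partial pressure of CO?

P(CO) = 0.762 bar

(C is a pure solid — omitted from Kp.)
At equilibrium, Kp = P(CO)² / P(CO₂) = 0.0387.
(P(CO))² / (15.0) = 0.0387
P(CO)² = 0.581 ⇒ P(CO) = 0.762 bar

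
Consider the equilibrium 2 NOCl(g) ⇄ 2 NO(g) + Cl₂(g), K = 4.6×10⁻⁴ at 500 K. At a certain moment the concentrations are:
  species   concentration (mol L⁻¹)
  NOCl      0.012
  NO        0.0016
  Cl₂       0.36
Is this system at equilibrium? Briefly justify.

no; Q > K, reaction proceeds in reverse

Q = [NO]²·[Cl₂] / [NOCl]² = (0.0016)²·(0.36) / (0.012)² = 0.0064
Q = 0.0064 > K = 4.6×10⁻⁴: net reverse reaction.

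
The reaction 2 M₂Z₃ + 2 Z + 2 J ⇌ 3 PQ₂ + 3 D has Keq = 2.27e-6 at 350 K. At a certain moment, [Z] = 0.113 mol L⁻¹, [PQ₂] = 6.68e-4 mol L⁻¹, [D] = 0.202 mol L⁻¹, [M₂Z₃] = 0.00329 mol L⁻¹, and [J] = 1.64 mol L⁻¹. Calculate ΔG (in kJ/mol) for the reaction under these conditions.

ΔG = 3.11 kJ/mol

Q = [PQ₂]³·[D]³ / ([M₂Z₃]²·[Z]²·[J]²) = (6.68e-4)³·(0.202)³ / ((0.00329)²·(0.113)²·(1.64)²) = 6.61e-6
ΔG = RT ln(Q/Keq) = (8.314 J mol⁻¹ K⁻¹)(350 K) × ln(6.61e-6/2.27e-6)
   = (2.910 kJ/mol)(1.069) = 3.11 kJ/mol
ΔG > 0, so the forward reaction is non-spontaneous (proceeds in reverse).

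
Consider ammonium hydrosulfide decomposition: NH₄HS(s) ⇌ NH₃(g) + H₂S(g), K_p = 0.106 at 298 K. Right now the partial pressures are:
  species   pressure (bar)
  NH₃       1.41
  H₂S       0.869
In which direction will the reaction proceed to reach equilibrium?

in the reverse direction

(NH₄HS is a pure solid — omitted from Q_p.)
Q_p = P(NH₃)·P(H₂S) = (1.41)·(0.869) = 1.23
Q_p = 1.23 > K_p = 0.106, so the reverse reaction proceeds.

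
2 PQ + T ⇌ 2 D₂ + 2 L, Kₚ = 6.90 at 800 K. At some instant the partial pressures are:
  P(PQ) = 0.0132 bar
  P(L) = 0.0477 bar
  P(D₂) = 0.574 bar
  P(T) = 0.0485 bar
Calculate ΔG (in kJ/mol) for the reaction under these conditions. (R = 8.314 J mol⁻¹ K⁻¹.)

ΔG = 17.0 kJ/mol

Qₚ = P(D₂)²·P(L)² / (P(PQ)²·P(T)) = (0.574)²·(0.0477)² / ((0.0132)²·(0.0485)) = 88.7
ΔG = RT ln(Qₚ/Kₚ) = (8.314 J mol⁻¹ K⁻¹)(800 K) × ln(88.7/6.90)
   = (6.651 kJ/mol)(2.554) = 17.0 kJ/mol
ΔG > 0, so the forward reaction is non-spontaneous (proceeds in reverse).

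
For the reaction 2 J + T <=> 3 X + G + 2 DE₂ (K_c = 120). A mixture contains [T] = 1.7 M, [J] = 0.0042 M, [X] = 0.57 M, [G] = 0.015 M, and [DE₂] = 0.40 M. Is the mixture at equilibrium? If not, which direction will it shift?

no; Q < K, reaction proceeds forward

Q_c = [X]³·[G]·[DE₂]² / ([J]²·[T]) = (0.57)³·(0.015)·(0.40)² / ((0.0042)²·(1.7)) = 15
Q_c = 15 < K_c = 120: net forward reaction.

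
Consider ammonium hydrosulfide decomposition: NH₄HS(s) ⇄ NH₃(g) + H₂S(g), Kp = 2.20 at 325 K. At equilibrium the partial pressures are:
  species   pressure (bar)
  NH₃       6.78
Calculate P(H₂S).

P(H₂S) = 0.324 bar

(NH₄HS is a pure solid — omitted from Kp.)
At equilibrium, Kp = P(NH₃)·P(H₂S) = 2.20.
(6.78)·(P(H₂S)) = 2.20
P(H₂S) = 0.324 bar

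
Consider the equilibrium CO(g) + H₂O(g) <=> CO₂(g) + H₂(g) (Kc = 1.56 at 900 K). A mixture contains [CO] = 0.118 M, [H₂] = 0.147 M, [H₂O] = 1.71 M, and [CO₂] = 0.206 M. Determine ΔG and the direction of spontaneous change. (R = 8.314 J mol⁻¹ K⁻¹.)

Qc = [CO₂]·[H₂] / ([CO]·[H₂O]) = (0.206)·(0.147) / ((0.118)·(1.71)) = 0.150
ΔG = RT ln(Qc/Kc) = (8.314 J mol⁻¹ K⁻¹)(900 K) × ln(0.150/1.56)
   = (7.483 kJ/mol)(-2.342) = -17.5 kJ/mol
ΔG < 0, so the forward reaction is spontaneous (proceeds forward).

ΔG = -17.5 kJ/mol; the forward reaction is spontaneous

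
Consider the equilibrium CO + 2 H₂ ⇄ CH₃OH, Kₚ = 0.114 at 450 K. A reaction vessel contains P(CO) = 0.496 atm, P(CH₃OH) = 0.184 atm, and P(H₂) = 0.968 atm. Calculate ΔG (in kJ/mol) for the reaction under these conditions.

Qₚ = P(CH₃OH) / (P(CO)·P(H₂)²) = (0.184) / ((0.496)·(0.968)²) = 0.396
ΔG = RT ln(Qₚ/Kₚ) = (8.314 J mol⁻¹ K⁻¹)(450 K) × ln(0.396/0.114)
   = (3.741 kJ/mol)(1.245) = 4.66 kJ/mol
ΔG > 0, so the forward reaction is non-spontaneous (proceeds in reverse).

ΔG = 4.66 kJ/mol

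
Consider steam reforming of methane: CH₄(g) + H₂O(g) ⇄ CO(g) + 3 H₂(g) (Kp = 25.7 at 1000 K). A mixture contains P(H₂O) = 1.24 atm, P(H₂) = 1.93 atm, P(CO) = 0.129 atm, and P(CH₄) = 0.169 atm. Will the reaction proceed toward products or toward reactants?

to the right

Qp = P(CO)·P(H₂)³ / (P(CH₄)·P(H₂O)) = (0.129)·(1.93)³ / ((0.169)·(1.24)) = 4.43
Qp = 4.43 < Kp = 25.7, so the forward reaction proceeds.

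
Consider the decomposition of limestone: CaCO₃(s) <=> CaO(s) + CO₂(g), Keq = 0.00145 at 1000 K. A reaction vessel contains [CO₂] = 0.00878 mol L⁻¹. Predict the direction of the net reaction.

toward reactants

(CaCO₃, CaO are pure solids — omitted from Q.)
Q = [CO₂] = 0.00878
Q = 0.00878 > Keq = 0.00145, so the reverse reaction proceeds.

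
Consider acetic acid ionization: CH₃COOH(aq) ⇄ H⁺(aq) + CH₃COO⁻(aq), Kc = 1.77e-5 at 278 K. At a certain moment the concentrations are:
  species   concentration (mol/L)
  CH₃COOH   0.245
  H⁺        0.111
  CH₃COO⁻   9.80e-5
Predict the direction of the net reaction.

Qc = [H⁺]·[CH₃COO⁻] / [CH₃COOH] = (0.111)·(9.80e-5) / (0.245) = 4.44e-5
Qc = 4.44e-5 > Kc = 1.77e-5, so the reverse reaction proceeds.

reverse (toward reactants)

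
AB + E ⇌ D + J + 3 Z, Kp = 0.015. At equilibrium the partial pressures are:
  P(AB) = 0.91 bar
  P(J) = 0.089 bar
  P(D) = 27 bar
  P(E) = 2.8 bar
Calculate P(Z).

P(Z) = 0.25 bar

At equilibrium, Kp = P(D)·P(J)·P(Z)³ / (P(AB)·P(E)) = 0.015.
(27)·(0.089)·(P(Z))³ / ((0.91)·(2.8)) = 0.015
P(Z)³ = 0.0159 ⇒ P(Z) = 0.25 bar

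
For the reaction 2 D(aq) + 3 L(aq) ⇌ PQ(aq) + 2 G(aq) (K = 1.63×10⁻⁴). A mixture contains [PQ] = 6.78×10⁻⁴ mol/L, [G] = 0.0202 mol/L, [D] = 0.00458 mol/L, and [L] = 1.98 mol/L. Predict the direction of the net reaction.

to the left

Q = [PQ]·[G]² / ([D]²·[L]³) = (6.78×10⁻⁴)·(0.0202)² / ((0.00458)²·(1.98)³) = 0.00170
Q = 0.00170 > K = 1.63×10⁻⁴, so the reverse reaction proceeds.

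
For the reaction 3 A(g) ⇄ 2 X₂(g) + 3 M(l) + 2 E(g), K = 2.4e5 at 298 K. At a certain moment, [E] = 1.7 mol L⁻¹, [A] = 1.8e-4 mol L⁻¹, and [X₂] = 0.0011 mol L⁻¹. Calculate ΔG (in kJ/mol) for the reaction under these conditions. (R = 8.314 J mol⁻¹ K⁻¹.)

(M is a pure liquid — omitted from Q.)
Q = [X₂]²·[E]² / [A]³ = (0.0011)²·(1.7)² / (1.8e-4)³ = 6.00e5
ΔG = RT ln(Q/K) = (8.314 J mol⁻¹ K⁻¹)(298 K) × ln(6.00e5/2.4e5)
   = (2.478 kJ/mol)(0.9163) = 2.27 kJ/mol
ΔG > 0, so the forward reaction is non-spontaneous (proceeds in reverse).

ΔG = 2.27 kJ/mol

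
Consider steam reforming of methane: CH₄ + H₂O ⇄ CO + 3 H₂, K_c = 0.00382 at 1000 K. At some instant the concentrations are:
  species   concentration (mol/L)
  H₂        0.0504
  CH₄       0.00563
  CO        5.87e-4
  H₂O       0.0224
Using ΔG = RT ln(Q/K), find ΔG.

ΔG = -15.4 kJ/mol

Q_c = [CO]·[H₂]³ / ([CH₄]·[H₂O]) = (5.87e-4)·(0.0504)³ / ((0.00563)·(0.0224)) = 5.96e-4
ΔG = RT ln(Q_c/K_c) = (8.314 J mol⁻¹ K⁻¹)(1000 K) × ln(5.96e-4/0.00382)
   = (8.314 kJ/mol)(-1.858) = -15.4 kJ/mol
ΔG < 0, so the forward reaction is spontaneous (proceeds forward).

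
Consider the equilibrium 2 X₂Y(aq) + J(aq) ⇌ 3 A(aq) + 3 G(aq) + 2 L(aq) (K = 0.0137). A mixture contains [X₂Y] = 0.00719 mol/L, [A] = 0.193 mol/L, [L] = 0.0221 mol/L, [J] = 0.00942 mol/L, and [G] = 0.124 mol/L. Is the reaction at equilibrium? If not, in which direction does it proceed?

no net change (already at equilibrium)

Q = [A]³·[G]³·[L]² / ([X₂Y]²·[J]) = (0.193)³·(0.124)³·(0.0221)² / ((0.00719)²·(0.00942)) = 0.0137
Q = 0.0137 = K, so the system is already at equilibrium.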